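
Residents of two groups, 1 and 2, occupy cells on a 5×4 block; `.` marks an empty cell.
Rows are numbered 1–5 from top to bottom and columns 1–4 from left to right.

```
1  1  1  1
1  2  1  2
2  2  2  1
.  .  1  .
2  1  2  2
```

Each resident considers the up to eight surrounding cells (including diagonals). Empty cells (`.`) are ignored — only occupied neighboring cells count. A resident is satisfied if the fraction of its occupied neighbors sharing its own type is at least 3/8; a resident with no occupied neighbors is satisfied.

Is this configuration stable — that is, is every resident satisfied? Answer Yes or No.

(1,1)1 2/3 ✓
(1,2)1 4/5 ✓
(1,3)1 3/5 ✓
(1,4)1 2/3 ✓
(2,1)1 2/5 ✓
(2,2)2 3/8 ✓
(2,3)1 4/8 ✓
(2,4)2 1/5 ✗
(3,1)2 2/3 ✓
(3,2)2 3/6 ✓
(3,3)2 3/6 ✓
(3,4)1 2/4 ✓
(4,3)1 2/6 ✗
(5,1)2 0/1 ✗
(5,2)1 1/3 ✗
(5,3)2 1/3 ✗
(5,4)2 1/2 ✓
For instance (2,4) has only 1/5 same-type neighbors, below 3/8.

No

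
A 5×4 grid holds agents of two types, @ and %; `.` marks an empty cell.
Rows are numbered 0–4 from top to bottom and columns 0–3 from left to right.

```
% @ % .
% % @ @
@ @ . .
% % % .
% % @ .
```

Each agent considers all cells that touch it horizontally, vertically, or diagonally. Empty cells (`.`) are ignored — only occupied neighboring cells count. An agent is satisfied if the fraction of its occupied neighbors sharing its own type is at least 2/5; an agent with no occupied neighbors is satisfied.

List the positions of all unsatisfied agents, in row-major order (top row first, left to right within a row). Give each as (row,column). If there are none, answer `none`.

(0,0)% 2/3 ✓
(0,1)@ 1/5 ✗
(0,2)% 1/4 ✗
(1,0)% 2/5 ✓
(1,1)% 3/7 ✓
(1,2)@ 3/5 ✓
(1,3)@ 1/2 ✓
(2,0)@ 1/5 ✗
(2,1)@ 2/7 ✗
(3,0)% 3/5 ✓
(3,1)% 4/7 ✓
(3,2)% 2/4 ✓
(4,0)% 3/3 ✓
(4,1)% 4/5 ✓
(4,2)@ 0/3 ✗

(0,1), (0,2), (2,0), (2,1), (4,2)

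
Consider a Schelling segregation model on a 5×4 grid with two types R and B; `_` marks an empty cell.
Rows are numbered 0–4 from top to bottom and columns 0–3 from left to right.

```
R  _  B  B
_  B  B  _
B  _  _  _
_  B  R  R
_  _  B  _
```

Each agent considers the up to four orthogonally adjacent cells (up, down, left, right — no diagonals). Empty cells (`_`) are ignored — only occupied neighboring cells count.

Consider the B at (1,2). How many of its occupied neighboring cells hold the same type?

Occupied neighbors of (1,2): (0,2)=B, (1,1)=B.
Same type (B): 2 of 2.

2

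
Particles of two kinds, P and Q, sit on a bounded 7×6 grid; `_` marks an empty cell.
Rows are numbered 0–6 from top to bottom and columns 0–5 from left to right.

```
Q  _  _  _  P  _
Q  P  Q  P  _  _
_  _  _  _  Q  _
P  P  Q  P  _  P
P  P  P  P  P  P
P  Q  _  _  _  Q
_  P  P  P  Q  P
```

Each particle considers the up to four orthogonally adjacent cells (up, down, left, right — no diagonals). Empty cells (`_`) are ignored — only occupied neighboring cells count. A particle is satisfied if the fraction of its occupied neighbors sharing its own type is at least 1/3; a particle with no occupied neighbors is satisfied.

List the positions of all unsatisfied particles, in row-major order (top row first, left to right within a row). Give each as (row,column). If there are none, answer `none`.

Row 0: (0,0)Q 1/1 ✓ · (0,4)P 0/0 ✓
Row 1: (1,0)Q 1/2 ✓ · (1,1)P 0/2 ✗ · (1,2)Q 0/2 ✗ · (1,3)P 0/1 ✗
Row 2: (2,4)Q 0/0 ✓
Row 3: (3,0)P 2/2 ✓ · (3,1)P 2/3 ✓ · (3,2)Q 0/3 ✗ · (3,3)P 1/2 ✓ · (3,5)P 1/1 ✓
Row 4: (4,0)P 3/3 ✓ · (4,1)P 3/4 ✓ · (4,2)P 2/3 ✓ · (4,3)P 3/3 ✓ · (4,4)P 2/2 ✓ · (4,5)P 2/3 ✓
Row 5: (5,0)P 1/2 ✓ · (5,1)Q 0/3 ✗ · (5,5)Q 0/2 ✗
Row 6: (6,1)P 1/2 ✓ · (6,2)P 2/2 ✓ · (6,3)P 1/2 ✓ · (6,4)Q 0/2 ✗ · (6,5)P 0/2 ✗

(1,1), (1,2), (1,3), (3,2), (5,1), (5,5), (6,4), (6,5)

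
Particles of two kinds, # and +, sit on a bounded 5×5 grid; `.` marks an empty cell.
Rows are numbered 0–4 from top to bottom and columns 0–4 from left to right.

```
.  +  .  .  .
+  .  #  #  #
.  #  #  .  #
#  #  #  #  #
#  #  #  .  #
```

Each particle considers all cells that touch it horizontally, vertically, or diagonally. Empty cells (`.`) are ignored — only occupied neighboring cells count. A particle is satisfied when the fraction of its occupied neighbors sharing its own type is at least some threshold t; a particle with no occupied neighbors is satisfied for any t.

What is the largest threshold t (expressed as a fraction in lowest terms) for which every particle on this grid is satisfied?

(0,1)+ 1/2
(1,0)+ 1/2
(1,2)# 3/4
(1,3)# 4/4
(1,4)# 2/2
(2,1)# 5/6
(2,2)# 6/6
(2,4)# 4/4
(3,0)# 4/4
(3,1)# 7/7
(3,2)# 6/6
(3,3)# 6/6
(3,4)# 3/3
(4,0)# 3/3
(4,1)# 5/5
(4,2)# 4/4
(4,4)# 2/2
The smallest same-type fraction is 1/2 at (0,1), which reduces to 1/2. Any threshold above that leaves this particle unsatisfied.

1/2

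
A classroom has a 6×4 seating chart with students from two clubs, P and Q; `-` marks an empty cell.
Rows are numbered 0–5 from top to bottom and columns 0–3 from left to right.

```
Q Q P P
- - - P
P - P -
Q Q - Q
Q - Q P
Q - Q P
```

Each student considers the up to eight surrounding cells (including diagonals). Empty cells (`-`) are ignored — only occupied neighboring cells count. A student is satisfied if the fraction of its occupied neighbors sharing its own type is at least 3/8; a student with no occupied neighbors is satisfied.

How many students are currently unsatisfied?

6

(0,0)Q 1/1 ok
(0,1)Q 1/2 ok
(0,2)P 2/3 ok
(0,3)P 2/2 ok
(1,3)P 3/3 ok
(2,0)P 0/2 unhappy
(2,2)P 1/3 unhappy
(3,0)Q 2/3 ok
(3,1)Q 3/5 ok
(3,3)Q 1/3 unhappy
(4,0)Q 3/3 ok
(4,2)Q 3/5 ok
(4,3)P 1/4 unhappy
(5,0)Q 1/1 ok
(5,2)Q 1/3 unhappy
(5,3)P 1/3 unhappy
Unsatisfied: (2,0), (2,2), (3,3), (4,3), (5,2), (5,3) — 6 in total.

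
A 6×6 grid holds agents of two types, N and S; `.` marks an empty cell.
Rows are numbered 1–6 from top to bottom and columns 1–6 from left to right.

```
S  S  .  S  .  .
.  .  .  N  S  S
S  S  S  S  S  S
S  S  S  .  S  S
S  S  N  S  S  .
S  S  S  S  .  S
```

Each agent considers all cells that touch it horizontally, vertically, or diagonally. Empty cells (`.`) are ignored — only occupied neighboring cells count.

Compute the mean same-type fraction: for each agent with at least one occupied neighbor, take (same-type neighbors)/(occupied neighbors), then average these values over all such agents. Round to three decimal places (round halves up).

(1,1)S 1/1
(1,2)S 1/1
(1,4)S 1/2
(2,4)N 0/5
(2,5)S 5/6
(2,6)S 3/3
(3,1)S 3/3
(3,2)S 5/5
(3,3)S 4/5
(3,4)S 5/6
(3,5)S 6/7
(3,6)S 5/5
(4,1)S 5/5
(4,2)S 7/8
(4,3)S 6/7
(4,5)S 6/6
(4,6)S 4/4
(5,1)S 5/5
(5,2)S 7/8
(5,3)N 0/7
(5,4)S 5/6
(5,5)S 5/5
(6,1)S 3/3
(6,2)S 4/5
(6,3)S 4/5
(6,4)S 3/4
(6,6)S 1/1
Sum over 27 agents: 1/1 + 1/1 + 1/2 + 0/5 + 5/6 + 3/3 + 3/3 + 5/5 + 4/5 + 5/6 + 6/7 + 5/5 + 5/5 + 7/8 + 6/7 + 6/6 + 4/4 + 5/5 + 7/8 + 0/7 + 5/6 + 5/5 + 3/3 + 4/5 + 4/5 + 3/4 + 1/1 = 1583/70; mean = 1583/70 ÷ 27 = 1583/1890 = 0.837566… → 0.838.

0.838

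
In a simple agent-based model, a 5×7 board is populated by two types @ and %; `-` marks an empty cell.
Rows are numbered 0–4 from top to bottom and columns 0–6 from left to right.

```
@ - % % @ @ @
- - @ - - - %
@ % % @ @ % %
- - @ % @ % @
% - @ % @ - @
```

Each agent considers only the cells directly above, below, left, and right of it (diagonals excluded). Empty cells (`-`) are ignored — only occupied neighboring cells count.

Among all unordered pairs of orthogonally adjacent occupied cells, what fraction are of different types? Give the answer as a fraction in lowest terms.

16/29

Scan each occupied cell's neighbors to the right and below so each pair is counted once.
From row 0: 3 unlike of 6 pairs (running 3/6).
From row 1: 1 unlike of 2 pairs (running 4/8).
From row 2: 6 unlike of 11 pairs (running 10/19).
From row 3: 4 unlike of 8 pairs (running 14/27).
From row 4: 2 unlike of 2 pairs (running 16/29).
Total adjacent occupied pairs: 29; unlike-type pairs: 16.
16/29 is already in lowest terms.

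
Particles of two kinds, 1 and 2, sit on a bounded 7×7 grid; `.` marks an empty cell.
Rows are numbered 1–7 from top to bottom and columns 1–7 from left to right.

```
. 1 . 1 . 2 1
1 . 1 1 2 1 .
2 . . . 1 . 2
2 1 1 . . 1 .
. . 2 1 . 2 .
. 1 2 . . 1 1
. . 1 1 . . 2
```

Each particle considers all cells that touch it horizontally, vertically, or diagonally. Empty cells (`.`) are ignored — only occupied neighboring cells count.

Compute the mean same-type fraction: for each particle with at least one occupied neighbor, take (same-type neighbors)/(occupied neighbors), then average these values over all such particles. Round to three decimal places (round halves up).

0.426

(1,2)1 2/2
(1,4)1 2/3
(1,6)2 1/3
(1,7)1 1/2
(2,1)1 1/2
(2,3)1 3/3
(2,4)1 3/4
(2,5)2 1/5
(2,6)1 2/5
(3,1)2 1/3
(3,5)1 3/4
(3,7)2 0/2
(4,1)2 1/2
(4,2)1 1/4
(4,3)1 2/3
(4,6)1 1/3
(5,3)2 1/5
(5,4)1 1/3
(5,6)2 0/3
(6,2)1 1/3
(6,3)2 1/5
(6,6)1 1/3
(6,7)1 1/3
(7,3)1 2/3
(7,4)1 1/2
(7,7)2 0/2
Sum over 26 particles: 2/2 + 2/3 + 1/3 + 1/2 + 1/2 + 3/3 + 3/4 + 1/5 + 2/5 + 1/3 + 3/4 + 0/2 + 1/2 + 1/4 + 2/3 + 1/3 + 1/5 + 1/3 + 0/3 + 1/3 + 1/5 + 1/3 + 1/3 + 2/3 + 1/2 + 0/2 = 133/12; mean = 133/12 ÷ 26 = 133/312 = 0.426282… → 0.426.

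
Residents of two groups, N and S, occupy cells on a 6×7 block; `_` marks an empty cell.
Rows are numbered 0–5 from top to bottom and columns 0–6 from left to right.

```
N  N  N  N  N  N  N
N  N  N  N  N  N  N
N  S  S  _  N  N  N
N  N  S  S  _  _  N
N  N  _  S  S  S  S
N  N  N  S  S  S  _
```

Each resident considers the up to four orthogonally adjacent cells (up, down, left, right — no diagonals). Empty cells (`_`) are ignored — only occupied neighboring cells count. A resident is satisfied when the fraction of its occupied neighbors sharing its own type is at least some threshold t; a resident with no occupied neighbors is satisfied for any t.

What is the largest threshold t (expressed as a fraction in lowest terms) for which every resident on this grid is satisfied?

Row 0: (0,0)N 2/2 · (0,1)N 3/3 · (0,2)N 3/3 · (0,3)N 3/3 · (0,4)N 3/3 · (0,5)N 3/3 · (0,6)N 2/2
Row 1: (1,0)N 3/3 · (1,1)N 3/4 · (1,2)N 3/4 · (1,3)N 3/3 · (1,4)N 4/4 · (1,5)N 4/4 · (1,6)N 3/3
Row 2: (2,0)N 2/3 · (2,1)S 1/4 · (2,2)S 2/3 · (2,4)N 2/2 · (2,5)N 3/3 · (2,6)N 3/3
Row 3: (3,0)N 3/3 · (3,1)N 2/4 · (3,2)S 2/3 · (3,3)S 2/2 · (3,6)N 1/2
Row 4: (4,0)N 3/3 · (4,1)N 3/3 · (4,3)S 3/3 · (4,4)S 3/3 · (4,5)S 3/3 · (4,6)S 1/2
Row 5: (5,0)N 2/2 · (5,1)N 3/3 · (5,2)N 1/2 · (5,3)S 2/3 · (5,4)S 3/3 · (5,5)S 2/2
The smallest same-type fraction is 1/4 at (2,1), which reduces to 1/4. Any threshold above that leaves this resident unsatisfied.

1/4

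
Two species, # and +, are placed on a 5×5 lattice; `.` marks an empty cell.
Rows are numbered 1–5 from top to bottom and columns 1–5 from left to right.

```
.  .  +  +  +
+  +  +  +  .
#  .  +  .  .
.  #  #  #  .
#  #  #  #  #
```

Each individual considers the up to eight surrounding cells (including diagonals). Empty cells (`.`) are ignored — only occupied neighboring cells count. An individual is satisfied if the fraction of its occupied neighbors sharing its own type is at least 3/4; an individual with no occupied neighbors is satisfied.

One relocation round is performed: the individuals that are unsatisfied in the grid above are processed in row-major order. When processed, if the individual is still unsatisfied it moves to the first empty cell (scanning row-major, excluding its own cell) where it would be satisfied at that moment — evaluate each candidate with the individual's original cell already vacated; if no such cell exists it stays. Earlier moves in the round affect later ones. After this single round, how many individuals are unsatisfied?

0

Initially unsatisfied (in order): (2,1), (3,1), (3,3).
  (2,1) → (1,1).
  (3,1) → (4,1).
  (3,3) → (1,2).
Resulting grid:
+ + + + +
. + + + .
. . . . .
# # # # .
# # # # #
All satisfied now.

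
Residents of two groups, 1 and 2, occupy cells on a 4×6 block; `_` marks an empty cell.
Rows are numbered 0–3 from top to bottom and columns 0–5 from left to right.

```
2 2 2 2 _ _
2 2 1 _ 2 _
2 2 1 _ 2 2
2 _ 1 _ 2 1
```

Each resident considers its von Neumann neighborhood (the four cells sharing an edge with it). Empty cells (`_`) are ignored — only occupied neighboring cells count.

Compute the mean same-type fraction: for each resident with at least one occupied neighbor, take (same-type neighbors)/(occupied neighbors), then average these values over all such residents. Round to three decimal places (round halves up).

Row 0: (0,0)2 2/2 · (0,1)2 3/3 · (0,2)2 2/3 · (0,3)2 1/1
Row 1: (1,0)2 3/3 · (1,1)2 3/4 · (1,2)1 1/3 · (1,4)2 1/1
Row 2: (2,0)2 3/3 · (2,1)2 2/3 · (2,2)1 2/3 · (2,4)2 3/3 · (2,5)2 1/2
Row 3: (3,0)2 1/1 · (3,2)1 1/1 · (3,4)2 1/2 · (3,5)1 0/2
Sum over 17 residents: 2/2 + 3/3 + 2/3 + 1/1 + 3/3 + 3/4 + 1/3 + 1/1 + 3/3 + 2/3 + 2/3 + 3/3 + 1/2 + 1/1 + 1/1 + 1/2 + 0/2 = 157/12; mean = 157/12 ÷ 17 = 157/204 = 0.769607… → 0.770.

0.770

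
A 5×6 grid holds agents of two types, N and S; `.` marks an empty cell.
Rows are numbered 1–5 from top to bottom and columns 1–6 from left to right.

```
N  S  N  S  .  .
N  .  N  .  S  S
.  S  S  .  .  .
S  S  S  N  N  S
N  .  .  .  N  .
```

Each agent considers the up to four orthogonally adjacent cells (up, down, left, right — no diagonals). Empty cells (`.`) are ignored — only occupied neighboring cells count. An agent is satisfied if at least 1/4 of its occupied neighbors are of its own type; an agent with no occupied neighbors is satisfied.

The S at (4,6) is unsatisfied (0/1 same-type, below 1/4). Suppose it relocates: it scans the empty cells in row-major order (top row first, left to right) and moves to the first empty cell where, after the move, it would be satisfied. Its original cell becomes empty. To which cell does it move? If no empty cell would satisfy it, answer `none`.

(1,5)

Vacating (4,6). Empty cells in order:
  (1,5): 2/2 same-type → satisfied — stop here.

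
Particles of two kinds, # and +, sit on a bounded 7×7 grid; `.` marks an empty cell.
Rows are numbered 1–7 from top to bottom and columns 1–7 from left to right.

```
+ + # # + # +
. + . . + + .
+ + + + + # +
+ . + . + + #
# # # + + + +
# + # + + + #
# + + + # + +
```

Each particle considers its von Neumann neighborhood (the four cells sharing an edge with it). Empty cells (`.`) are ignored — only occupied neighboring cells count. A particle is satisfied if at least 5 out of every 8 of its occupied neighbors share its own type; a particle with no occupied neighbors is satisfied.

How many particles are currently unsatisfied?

Row 1: (1,1)+ 1/1 ✓ · (1,2)+ 2/3 ✓ · (1,3)# 1/2 ✗ · (1,4)# 1/2 ✗ · (1,5)+ 1/3 ✗ · (1,6)# 0/3 ✗ · (1,7)+ 0/1 ✗
Row 2: (2,2)+ 2/2 ✓ · (2,5)+ 3/3 ✓ · (2,6)+ 1/3 ✗
Row 3: (3,1)+ 2/2 ✓ · (3,2)+ 3/3 ✓ · (3,3)+ 3/3 ✓ · (3,4)+ 2/2 ✓ · (3,5)+ 3/4 ✓ · (3,6)# 0/4 ✗ · (3,7)+ 0/2 ✗
Row 4: (4,1)+ 1/2 ✗ · (4,3)+ 1/2 ✗ · (4,5)+ 3/3 ✓ · (4,6)+ 2/4 ✗ · (4,7)# 0/3 ✗
Row 5: (5,1)# 2/3 ✓ · (5,2)# 2/3 ✓ · (5,3)# 2/4 ✗ · (5,4)+ 2/3 ✓ · (5,5)+ 4/4 ✓ · (5,6)+ 4/4 ✓ · (5,7)+ 1/3 ✗
Row 6: (6,1)# 2/3 ✓ · (6,2)+ 1/4 ✗ · (6,3)# 1/4 ✗ · (6,4)+ 3/4 ✓ · (6,5)+ 3/4 ✓ · (6,6)+ 3/4 ✓ · (6,7)# 0/3 ✗
Row 7: (7,1)# 1/2 ✗ · (7,2)+ 2/3 ✓ · (7,3)+ 2/3 ✓ · (7,4)+ 2/3 ✓ · (7,5)# 0/3 ✗ · (7,6)+ 2/3 ✓ · (7,7)+ 1/2 ✗
Unsatisfied: (1,3), (1,4), (1,5), (1,6), (1,7), (2,6), (3,6), (3,7), (4,1), (4,3), (4,6), (4,7), (5,3), (5,7), (6,2), (6,3), (6,7), (7,1), (7,5), (7,7) — 20 in total.

20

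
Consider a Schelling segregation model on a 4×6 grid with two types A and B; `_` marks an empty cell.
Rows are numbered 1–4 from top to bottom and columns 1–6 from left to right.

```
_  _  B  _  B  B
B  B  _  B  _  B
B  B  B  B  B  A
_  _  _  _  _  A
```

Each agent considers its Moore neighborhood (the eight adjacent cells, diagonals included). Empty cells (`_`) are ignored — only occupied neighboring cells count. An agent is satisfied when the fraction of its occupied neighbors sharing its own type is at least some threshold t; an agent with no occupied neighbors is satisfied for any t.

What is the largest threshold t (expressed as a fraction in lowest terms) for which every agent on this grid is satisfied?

(1,3)B 2/2
(1,5)B 3/3
(1,6)B 2/2
(2,1)B 3/3
(2,2)B 5/5
(2,4)B 5/5
(2,6)B 3/4
(3,1)B 3/3
(3,2)B 4/4
(3,3)B 4/4
(3,4)B 3/3
(3,5)B 3/5
(3,6)A 1/3
(4,6)A 1/2
The smallest same-type fraction is 1/3 at (3,6), which reduces to 1/3. Any threshold above that leaves this agent unsatisfied.

1/3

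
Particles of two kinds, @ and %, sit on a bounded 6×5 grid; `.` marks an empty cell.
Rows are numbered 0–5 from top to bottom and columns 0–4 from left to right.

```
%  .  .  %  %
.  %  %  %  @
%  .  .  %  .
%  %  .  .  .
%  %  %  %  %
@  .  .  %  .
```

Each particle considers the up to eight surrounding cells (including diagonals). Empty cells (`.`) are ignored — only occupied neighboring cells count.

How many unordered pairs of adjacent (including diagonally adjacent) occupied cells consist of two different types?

Scan each occupied cell's neighbors to the right and below (and the two forward diagonals) so each pair is counted once.
Row 0: %(0,0)–%(1,1)= %(0,3)–%(0,4)= %(0,3)–%(1,3)= %(0,3)–@(1,4)≠ %(0,3)–%(1,2)= %(0,4)–@(1,4)≠ %(0,4)–%(1,3)=  → 2/7 unlike.
Row 1: %(1,1)–%(1,2)= %(1,1)–%(2,0)= %(1,2)–%(1,3)= %(1,2)–%(2,3)= %(1,3)–@(1,4)≠ %(1,3)–%(2,3)= @(1,4)–%(2,3)≠  → 2/7 unlike.
Row 2: %(2,0)–%(3,0)= %(2,0)–%(3,1)=  → 0/2 unlike.
Row 3: %(3,0)–%(3,1)= %(3,0)–%(4,0)= %(3,0)–%(4,1)= %(3,1)–%(4,1)= %(3,1)–%(4,2)= %(3,1)–%(4,0)=  → 0/6 unlike.
Row 4: %(4,0)–%(4,1)= %(4,0)–@(5,0)≠ %(4,1)–%(4,2)= %(4,1)–@(5,0)≠ %(4,2)–%(4,3)= %(4,2)–%(5,3)= %(4,3)–%(4,4)= %(4,3)–%(5,3)= %(4,4)–%(5,3)=  → 2/9 unlike.
Total adjacent occupied pairs: 31; unlike-type pairs: 6.

6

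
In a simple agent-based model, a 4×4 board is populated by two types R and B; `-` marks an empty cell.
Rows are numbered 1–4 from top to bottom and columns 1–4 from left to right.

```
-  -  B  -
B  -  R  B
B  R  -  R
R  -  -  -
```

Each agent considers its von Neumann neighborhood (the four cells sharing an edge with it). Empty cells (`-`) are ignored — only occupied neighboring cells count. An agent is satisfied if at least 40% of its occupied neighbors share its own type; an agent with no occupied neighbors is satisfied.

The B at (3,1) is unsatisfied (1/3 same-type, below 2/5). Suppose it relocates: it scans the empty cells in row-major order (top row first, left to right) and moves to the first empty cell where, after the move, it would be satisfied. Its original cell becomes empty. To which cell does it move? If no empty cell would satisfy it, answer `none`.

Vacating (3,1). Empty cells in order:
  (1,1): 1/1 same-type → satisfied — stop here.

(1,1)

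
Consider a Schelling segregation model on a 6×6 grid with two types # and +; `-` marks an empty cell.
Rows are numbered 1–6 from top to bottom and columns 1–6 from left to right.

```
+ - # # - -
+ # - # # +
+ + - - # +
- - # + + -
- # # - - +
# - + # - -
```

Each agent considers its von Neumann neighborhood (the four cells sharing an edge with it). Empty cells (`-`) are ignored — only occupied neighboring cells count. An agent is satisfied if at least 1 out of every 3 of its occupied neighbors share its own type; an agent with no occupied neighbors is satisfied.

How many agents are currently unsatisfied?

Row 1: (1,1)+ 1/1 satisfied · (1,3)# 1/1 satisfied · (1,4)# 2/2 satisfied
Row 2: (2,1)+ 2/3 satisfied · (2,2)# 0/2 not · (2,4)# 2/2 satisfied · (2,5)# 2/3 satisfied · (2,6)+ 1/2 satisfied
Row 3: (3,1)+ 2/2 satisfied · (3,2)+ 1/2 satisfied · (3,5)# 1/3 satisfied · (3,6)+ 1/2 satisfied
Row 4: (4,3)# 1/2 satisfied · (4,4)+ 1/2 satisfied · (4,5)+ 1/2 satisfied
Row 5: (5,2)# 1/1 satisfied · (5,3)# 2/3 satisfied · (5,6)+ 0/0 satisfied
Row 6: (6,1)# 0/0 satisfied · (6,3)+ 0/2 not · (6,4)# 0/1 not
Unsatisfied: (2,2), (6,3), (6,4) — 3 in total.

3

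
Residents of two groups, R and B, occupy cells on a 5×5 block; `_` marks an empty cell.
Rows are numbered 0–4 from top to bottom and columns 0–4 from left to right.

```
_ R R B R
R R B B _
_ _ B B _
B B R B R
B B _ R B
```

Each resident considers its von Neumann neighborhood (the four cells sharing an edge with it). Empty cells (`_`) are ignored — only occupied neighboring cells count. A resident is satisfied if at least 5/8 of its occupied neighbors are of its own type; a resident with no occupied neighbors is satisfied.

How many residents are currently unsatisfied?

9

Row 0: (0,1)R 2/2 satisfied · (0,2)R 1/3 not · (0,3)B 1/3 not · (0,4)R 0/1 not
Row 1: (1,0)R 1/1 satisfied · (1,1)R 2/3 satisfied · (1,2)B 2/4 not · (1,3)B 3/3 satisfied
Row 2: (2,2)B 2/3 satisfied · (2,3)B 3/3 satisfied
Row 3: (3,0)B 2/2 satisfied · (3,1)B 2/3 satisfied · (3,2)R 0/3 not · (3,3)B 1/4 not · (3,4)R 0/2 not
Row 4: (4,0)B 2/2 satisfied · (4,1)B 2/2 satisfied · (4,3)R 0/2 not · (4,4)B 0/2 not
Unsatisfied: (0,2), (0,3), (0,4), (1,2), (3,2), (3,3), (3,4), (4,3), (4,4) — 9 in total.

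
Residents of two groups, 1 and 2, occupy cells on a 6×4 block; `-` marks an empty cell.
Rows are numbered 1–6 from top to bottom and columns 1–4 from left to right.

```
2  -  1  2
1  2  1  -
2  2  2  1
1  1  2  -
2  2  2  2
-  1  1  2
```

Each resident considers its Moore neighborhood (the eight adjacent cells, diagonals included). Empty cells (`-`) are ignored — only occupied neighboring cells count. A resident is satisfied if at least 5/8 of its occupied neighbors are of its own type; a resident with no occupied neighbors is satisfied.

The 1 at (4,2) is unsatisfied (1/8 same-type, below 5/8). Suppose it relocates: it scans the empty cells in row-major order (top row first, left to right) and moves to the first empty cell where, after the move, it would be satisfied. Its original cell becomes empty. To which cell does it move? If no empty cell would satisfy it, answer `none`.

Vacating (4,2). Empty cells in order:
  (1,2): 3/5 same-type → still unsatisfied.
  (2,4): 3/5 same-type → still unsatisfied.
  (4,4): 1/5 same-type → still unsatisfied.
  (6,1): 1/3 same-type → still unsatisfied.

none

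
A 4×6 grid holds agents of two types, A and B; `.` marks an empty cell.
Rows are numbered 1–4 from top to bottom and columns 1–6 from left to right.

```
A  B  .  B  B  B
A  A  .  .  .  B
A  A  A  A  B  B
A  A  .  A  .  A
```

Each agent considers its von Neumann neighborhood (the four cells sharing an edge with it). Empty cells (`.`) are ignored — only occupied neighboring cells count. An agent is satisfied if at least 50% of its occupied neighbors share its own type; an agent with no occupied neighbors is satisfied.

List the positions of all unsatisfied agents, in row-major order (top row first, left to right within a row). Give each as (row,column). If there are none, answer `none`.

Row 1: (1,1)A 1/2 ok · (1,2)B 0/2 unhappy · (1,4)B 1/1 ok · (1,5)B 2/2 ok · (1,6)B 2/2 ok
Row 2: (2,1)A 3/3 ok · (2,2)A 2/3 ok · (2,6)B 2/2 ok
Row 3: (3,1)A 3/3 ok · (3,2)A 4/4 ok · (3,3)A 2/2 ok · (3,4)A 2/3 ok · (3,5)B 1/2 ok · (3,6)B 2/3 ok
Row 4: (4,1)A 2/2 ok · (4,2)A 2/2 ok · (4,4)A 1/1 ok · (4,6)A 0/1 unhappy

(1,2), (4,6)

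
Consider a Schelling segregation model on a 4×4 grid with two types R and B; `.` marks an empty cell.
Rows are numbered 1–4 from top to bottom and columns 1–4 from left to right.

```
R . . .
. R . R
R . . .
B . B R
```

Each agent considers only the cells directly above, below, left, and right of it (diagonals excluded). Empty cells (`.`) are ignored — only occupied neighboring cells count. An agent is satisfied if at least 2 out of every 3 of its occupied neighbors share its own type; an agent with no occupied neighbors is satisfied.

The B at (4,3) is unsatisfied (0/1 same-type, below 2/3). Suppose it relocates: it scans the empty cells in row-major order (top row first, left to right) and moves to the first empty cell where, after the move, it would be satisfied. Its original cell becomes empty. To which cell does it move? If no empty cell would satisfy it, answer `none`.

Vacating (4,3). Empty cells in order:
  (1,2): 0/2 same-type → still unsatisfied.
  (1,3): 0/0 same-type → satisfied — stop here.

(1,3)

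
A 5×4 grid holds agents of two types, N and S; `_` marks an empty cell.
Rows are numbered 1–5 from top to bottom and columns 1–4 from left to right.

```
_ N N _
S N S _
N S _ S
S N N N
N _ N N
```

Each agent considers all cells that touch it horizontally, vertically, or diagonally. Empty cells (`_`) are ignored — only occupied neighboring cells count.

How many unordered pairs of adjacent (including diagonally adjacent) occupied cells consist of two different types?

Scan each occupied cell's neighbors to the right and below (and the two forward diagonals) so each pair is counted once.
From row 1: 3 unlike of 6 pairs (running 3/6).
From row 2: 4 unlike of 8 pairs (running 7/14).
From row 3: 6 unlike of 8 pairs (running 13/22).
From row 4: 2 unlike of 10 pairs (running 15/32).
From row 5: 0 unlike of 1 pairs (running 15/33).
Total adjacent occupied pairs: 33; unlike-type pairs: 15.

15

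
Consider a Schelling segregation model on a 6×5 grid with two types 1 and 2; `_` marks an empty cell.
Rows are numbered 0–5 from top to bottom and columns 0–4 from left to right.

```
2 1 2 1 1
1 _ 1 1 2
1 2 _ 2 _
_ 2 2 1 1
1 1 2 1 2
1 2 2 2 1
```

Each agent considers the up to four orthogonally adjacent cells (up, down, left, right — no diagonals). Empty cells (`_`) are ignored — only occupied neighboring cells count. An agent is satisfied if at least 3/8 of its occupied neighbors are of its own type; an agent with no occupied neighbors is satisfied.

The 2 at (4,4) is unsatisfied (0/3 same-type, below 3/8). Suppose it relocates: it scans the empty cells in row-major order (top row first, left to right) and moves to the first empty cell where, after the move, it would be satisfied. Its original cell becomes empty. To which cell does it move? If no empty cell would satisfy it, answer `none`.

Vacating (4,4). Empty cells in order:
  (1,1): 1/4 same-type → still unsatisfied.
  (2,2): 3/4 same-type → satisfied — stop here.

(2,2)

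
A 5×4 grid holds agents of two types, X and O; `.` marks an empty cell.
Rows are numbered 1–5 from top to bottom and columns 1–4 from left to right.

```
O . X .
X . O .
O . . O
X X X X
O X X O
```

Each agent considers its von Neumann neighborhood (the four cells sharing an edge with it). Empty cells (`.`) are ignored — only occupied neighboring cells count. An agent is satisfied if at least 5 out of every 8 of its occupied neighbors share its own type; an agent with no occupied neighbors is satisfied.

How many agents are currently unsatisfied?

10

Row 1: (1,1)O 0/1 ✗ · (1,3)X 0/1 ✗
Row 2: (2,1)X 0/2 ✗ · (2,3)O 0/1 ✗
Row 3: (3,1)O 0/2 ✗ · (3,4)O 0/1 ✗
Row 4: (4,1)X 1/3 ✗ · (4,2)X 3/3 ✓ · (4,3)X 3/3 ✓ · (4,4)X 1/3 ✗
Row 5: (5,1)O 0/2 ✗ · (5,2)X 2/3 ✓ · (5,3)X 2/3 ✓ · (5,4)O 0/2 ✗
Unsatisfied: (1,1), (1,3), (2,1), (2,3), (3,1), (3,4), (4,1), (4,4), (5,1), (5,4) — 10 in total.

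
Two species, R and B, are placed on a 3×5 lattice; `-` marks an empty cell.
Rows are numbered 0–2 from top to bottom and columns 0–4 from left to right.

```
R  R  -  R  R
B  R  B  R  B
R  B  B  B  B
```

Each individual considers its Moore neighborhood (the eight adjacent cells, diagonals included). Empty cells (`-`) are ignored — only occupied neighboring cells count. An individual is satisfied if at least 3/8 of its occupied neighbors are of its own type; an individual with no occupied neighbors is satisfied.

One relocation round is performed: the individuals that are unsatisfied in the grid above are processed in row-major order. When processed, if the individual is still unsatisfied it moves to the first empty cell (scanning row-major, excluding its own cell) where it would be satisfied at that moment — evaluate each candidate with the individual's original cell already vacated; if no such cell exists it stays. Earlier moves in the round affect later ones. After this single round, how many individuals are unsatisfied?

1

Initially unsatisfied (in order): (1,0), (1,3), (2,0).
  (1,0): no empty cell satisfies it; stays.
  (1,3) → (0,2).
  (2,0) → (1,3).
Resulting grid:
R R R R R
B R B R B
- B B B B
Unsatisfied now: (1,0).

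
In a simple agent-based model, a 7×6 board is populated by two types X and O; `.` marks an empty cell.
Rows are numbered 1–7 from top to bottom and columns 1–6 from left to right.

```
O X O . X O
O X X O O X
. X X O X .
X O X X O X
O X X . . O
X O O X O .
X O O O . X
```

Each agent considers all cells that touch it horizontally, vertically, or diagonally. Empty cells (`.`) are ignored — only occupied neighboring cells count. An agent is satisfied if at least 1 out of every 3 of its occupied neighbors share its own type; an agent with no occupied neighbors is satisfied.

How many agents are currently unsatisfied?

6

Row 1: (1,1)O 1/3 ok · (1,2)X 2/5 ok · (1,3)O 1/4 unhappy · (1,5)X 1/4 unhappy · (1,6)O 1/3 ok
Row 2: (2,1)O 1/4 unhappy · (2,2)X 4/7 ok · (2,3)X 4/7 ok · (2,4)O 3/7 ok · (2,5)O 3/6 ok · (2,6)X 2/4 ok
Row 3: (3,2)X 5/7 ok · (3,3)X 5/8 ok · (3,4)O 3/8 ok · (3,5)X 3/7 ok
Row 4: (4,1)X 2/4 ok · (4,2)O 1/7 unhappy · (4,3)X 5/7 ok · (4,4)X 4/6 ok · (4,5)O 2/5 ok · (4,6)X 1/3 ok
Row 5: (5,1)O 2/5 ok · (5,2)X 4/8 ok · (5,3)X 4/7 ok · (5,6)O 2/3 ok
Row 6: (6,1)X 2/5 ok · (6,2)O 4/8 ok · (6,3)O 4/7 ok · (6,4)X 1/5 unhappy · (6,5)O 2/4 ok
Row 7: (7,1)X 1/3 ok · (7,2)O 3/5 ok · (7,3)O 4/5 ok · (7,4)O 3/4 ok · (7,6)X 0/1 unhappy
Unsatisfied: (1,3), (1,5), (2,1), (4,2), (6,4), (7,6) — 6 in total.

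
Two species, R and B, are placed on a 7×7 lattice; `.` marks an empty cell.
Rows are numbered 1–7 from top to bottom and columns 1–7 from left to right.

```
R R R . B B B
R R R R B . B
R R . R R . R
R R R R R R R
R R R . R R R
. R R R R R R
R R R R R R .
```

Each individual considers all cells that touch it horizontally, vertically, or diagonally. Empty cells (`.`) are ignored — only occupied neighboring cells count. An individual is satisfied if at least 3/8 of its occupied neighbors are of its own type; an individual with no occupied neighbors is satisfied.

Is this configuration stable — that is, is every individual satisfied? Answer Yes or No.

Yes

Row 1: (1,1)R 3/3 ✓ · (1,2)R 5/5 ✓ · (1,3)R 4/4 ✓ · (1,5)B 2/3 ✓ · (1,6)B 4/4 ✓ · (1,7)B 2/2 ✓
Row 2: (2,1)R 5/5 ✓ · (2,2)R 7/7 ✓ · (2,3)R 6/6 ✓ · (2,4)R 4/6 ✓ · (2,5)B 2/5 ✓ · (2,7)B 2/3 ✓
Row 3: (3,1)R 5/5 ✓ · (3,2)R 7/7 ✓ · (3,4)R 6/7 ✓ · (3,5)R 5/6 ✓ · (3,7)R 2/3 ✓
Row 4: (4,1)R 5/5 ✓ · (4,2)R 7/7 ✓ · (4,3)R 6/6 ✓ · (4,4)R 6/6 ✓ · (4,5)R 6/6 ✓ · (4,6)R 7/7 ✓ · (4,7)R 4/4 ✓
Row 5: (5,1)R 4/4 ✓ · (5,2)R 7/7 ✓ · (5,3)R 7/7 ✓ · (5,5)R 7/7 ✓ · (5,6)R 8/8 ✓ · (5,7)R 5/5 ✓
Row 6: (6,2)R 7/7 ✓ · (6,3)R 7/7 ✓ · (6,4)R 7/7 ✓ · (6,5)R 7/7 ✓ · (6,6)R 7/7 ✓ · (6,7)R 4/4 ✓
Row 7: (7,1)R 2/2 ✓ · (7,2)R 4/4 ✓ · (7,3)R 5/5 ✓ · (7,4)R 5/5 ✓ · (7,5)R 5/5 ✓ · (7,6)R 4/4 ✓
All meet the threshold, so the configuration is stable.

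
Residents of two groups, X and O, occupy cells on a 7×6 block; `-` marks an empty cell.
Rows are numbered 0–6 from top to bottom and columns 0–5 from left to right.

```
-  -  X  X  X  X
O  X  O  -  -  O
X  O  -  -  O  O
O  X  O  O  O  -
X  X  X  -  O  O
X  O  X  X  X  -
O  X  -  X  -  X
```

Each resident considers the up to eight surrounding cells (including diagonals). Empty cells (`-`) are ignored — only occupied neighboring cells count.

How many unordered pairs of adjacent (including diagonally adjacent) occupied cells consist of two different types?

Scan each occupied cell's neighbors to the right and below (and the two forward diagonals) so each pair is counted once.
Row 0: X(0,2)–X(0,3)= X(0,2)–O(1,2)≠ X(0,2)–X(1,1)= X(0,3)–X(0,4)= X(0,3)–O(1,2)≠ X(0,4)–X(0,5)= X(0,4)–O(1,5)≠ X(0,5)–O(1,5)≠  → 4/8 unlike.
Row 1: O(1,0)–X(1,1)≠ O(1,0)–X(2,0)≠ O(1,0)–O(2,1)= X(1,1)–O(1,2)≠ X(1,1)–O(2,1)≠ X(1,1)–X(2,0)= O(1,2)–O(2,1)= O(1,5)–O(2,5)= O(1,5)–O(2,4)=  → 4/9 unlike.
Row 2: X(2,0)–O(2,1)≠ X(2,0)–O(3,0)≠ X(2,0)–X(3,1)= O(2,1)–X(3,1)≠ O(2,1)–O(3,2)= O(2,1)–O(3,0)= O(2,4)–O(2,5)= O(2,4)–O(3,4)= O(2,4)–O(3,3)= O(2,5)–O(3,4)=  → 3/10 unlike.
Row 3: O(3,0)–X(3,1)≠ O(3,0)–X(4,0)≠ O(3,0)–X(4,1)≠ X(3,1)–O(3,2)≠ X(3,1)–X(4,1)= X(3,1)–X(4,2)= X(3,1)–X(4,0)= O(3,2)–O(3,3)= O(3,2)–X(4,2)≠ O(3,2)–X(4,1)≠ O(3,3)–O(3,4)= O(3,3)–O(4,4)= O(3,3)–X(4,2)≠ O(3,4)–O(4,4)= O(3,4)–O(4,5)=  → 7/15 unlike.
Row 4: X(4,0)–X(4,1)= X(4,0)–X(5,0)= X(4,0)–O(5,1)≠ X(4,1)–X(4,2)= X(4,1)–O(5,1)≠ X(4,1)–X(5,2)= X(4,1)–X(5,0)= X(4,2)–X(5,2)= X(4,2)–X(5,3)= X(4,2)–O(5,1)≠ O(4,4)–O(4,5)= O(4,4)–X(5,4)≠ O(4,4)–X(5,3)≠ O(4,5)–X(5,4)≠  → 6/14 unlike.
Row 5: X(5,0)–O(5,1)≠ X(5,0)–O(6,0)≠ X(5,0)–X(6,1)= O(5,1)–X(5,2)≠ O(5,1)–X(6,1)≠ O(5,1)–O(6,0)= X(5,2)–X(5,3)= X(5,2)–X(6,3)= X(5,2)–X(6,1)= X(5,3)–X(5,4)= X(5,3)–X(6,3)= X(5,4)–X(6,5)= X(5,4)–X(6,3)=  → 4/13 unlike.
Row 6: O(6,0)–X(6,1)≠  → 1/1 unlike.
Total adjacent occupied pairs: 70; unlike-type pairs: 29.

29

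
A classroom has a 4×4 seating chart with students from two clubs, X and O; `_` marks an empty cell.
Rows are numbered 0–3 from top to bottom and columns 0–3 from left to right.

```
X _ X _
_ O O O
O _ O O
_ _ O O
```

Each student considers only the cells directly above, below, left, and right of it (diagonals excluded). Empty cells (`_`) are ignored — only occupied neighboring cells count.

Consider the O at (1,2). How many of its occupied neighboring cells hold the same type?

Occupied neighbors of (1,2): (0,2)=X, (2,2)=O, (1,1)=O, (1,3)=O.
Same type (O): 3 of 4.

3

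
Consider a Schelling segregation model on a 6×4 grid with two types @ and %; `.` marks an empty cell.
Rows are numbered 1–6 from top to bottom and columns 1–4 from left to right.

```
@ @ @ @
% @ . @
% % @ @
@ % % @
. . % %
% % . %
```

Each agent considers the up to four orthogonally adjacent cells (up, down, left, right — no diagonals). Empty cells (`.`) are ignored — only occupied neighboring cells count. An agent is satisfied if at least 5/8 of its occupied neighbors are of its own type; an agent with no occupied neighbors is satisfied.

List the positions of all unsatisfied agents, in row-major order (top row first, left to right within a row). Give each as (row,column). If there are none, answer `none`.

(1,1), (2,1), (2,2), (3,2), (3,3), (4,1), (4,3), (4,4)

(1,1)@ 1/2 ✗
(1,2)@ 3/3 ✓
(1,3)@ 2/2 ✓
(1,4)@ 2/2 ✓
(2,1)% 1/3 ✗
(2,2)@ 1/3 ✗
(2,4)@ 2/2 ✓
(3,1)% 2/3 ✓
(3,2)% 2/4 ✗
(3,3)@ 1/3 ✗
(3,4)@ 3/3 ✓
(4,1)@ 0/2 ✗
(4,2)% 2/3 ✓
(4,3)% 2/4 ✗
(4,4)@ 1/3 ✗
(5,3)% 2/2 ✓
(5,4)% 2/3 ✓
(6,1)% 1/1 ✓
(6,2)% 1/1 ✓
(6,4)% 1/1 ✓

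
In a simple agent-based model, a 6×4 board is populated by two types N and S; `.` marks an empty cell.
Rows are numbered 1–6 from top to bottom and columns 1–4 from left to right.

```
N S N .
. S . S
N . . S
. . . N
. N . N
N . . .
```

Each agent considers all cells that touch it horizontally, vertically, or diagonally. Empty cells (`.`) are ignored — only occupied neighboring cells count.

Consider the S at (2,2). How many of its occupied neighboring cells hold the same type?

Occupied neighbors of (2,2): (1,1)=N, (1,2)=S, (1,3)=N, (3,1)=N.
Same type (S): 1 of 4.

1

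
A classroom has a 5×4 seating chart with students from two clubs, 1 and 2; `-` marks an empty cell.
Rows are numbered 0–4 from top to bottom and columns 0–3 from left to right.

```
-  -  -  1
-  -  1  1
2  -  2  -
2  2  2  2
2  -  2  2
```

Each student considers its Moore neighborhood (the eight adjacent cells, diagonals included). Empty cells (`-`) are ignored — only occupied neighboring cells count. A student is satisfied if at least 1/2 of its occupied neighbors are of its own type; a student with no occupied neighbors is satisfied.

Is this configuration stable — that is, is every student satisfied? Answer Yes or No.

(0,3)1 2/2 ✓
(1,2)1 2/3 ✓
(1,3)1 2/3 ✓
(2,0)2 2/2 ✓
(2,2)2 3/5 ✓
(3,0)2 3/3 ✓
(3,1)2 6/6 ✓
(3,2)2 5/5 ✓
(3,3)2 4/4 ✓
(4,0)2 2/2 ✓
(4,2)2 4/4 ✓
(4,3)2 3/3 ✓
All meet the threshold, so the configuration is stable.

Yes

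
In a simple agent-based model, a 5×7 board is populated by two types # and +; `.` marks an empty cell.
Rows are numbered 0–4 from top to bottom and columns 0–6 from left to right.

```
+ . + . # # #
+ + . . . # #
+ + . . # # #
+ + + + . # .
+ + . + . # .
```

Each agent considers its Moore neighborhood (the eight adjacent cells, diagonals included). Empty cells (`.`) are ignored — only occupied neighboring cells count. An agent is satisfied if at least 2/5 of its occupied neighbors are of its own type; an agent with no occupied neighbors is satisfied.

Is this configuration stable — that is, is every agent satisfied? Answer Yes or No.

(0,0)+ 2/2 ok
(0,2)+ 1/1 ok
(0,4)# 2/2 ok
(0,5)# 4/4 ok
(0,6)# 3/3 ok
(1,0)+ 4/4 ok
(1,1)+ 5/5 ok
(1,5)# 7/7 ok
(1,6)# 5/5 ok
(2,0)+ 5/5 ok
(2,1)+ 6/6 ok
(2,4)# 3/4 ok
(2,5)# 5/5 ok
(2,6)# 4/4 ok
(3,0)+ 5/5 ok
(3,1)+ 6/6 ok
(3,2)+ 5/5 ok
(3,3)+ 2/3 ok
(3,5)# 4/4 ok
(4,0)+ 3/3 ok
(4,1)+ 4/4 ok
(4,3)+ 2/2 ok
(4,5)# 1/1 ok
All meet the threshold, so the configuration is stable.

Yes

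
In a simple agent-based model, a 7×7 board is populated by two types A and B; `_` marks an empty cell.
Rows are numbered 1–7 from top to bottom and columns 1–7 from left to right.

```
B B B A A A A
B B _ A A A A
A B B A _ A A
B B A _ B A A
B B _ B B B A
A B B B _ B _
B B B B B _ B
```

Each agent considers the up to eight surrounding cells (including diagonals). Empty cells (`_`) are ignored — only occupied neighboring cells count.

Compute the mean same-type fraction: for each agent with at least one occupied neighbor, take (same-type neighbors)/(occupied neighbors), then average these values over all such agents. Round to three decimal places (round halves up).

0.764

Row 1: (1,1)B 3/3 · (1,2)B 4/4 · (1,3)B 2/4 · (1,4)A 3/4 · (1,5)A 5/5 · (1,6)A 5/5 · (1,7)A 3/3
Row 2: (2,1)B 4/5 · (2,2)B 6/7 · (2,4)A 4/6 · (2,5)A 7/7 · (2,6)A 7/7 · (2,7)A 5/5
Row 3: (3,1)A 0/5 · (3,2)B 5/7 · (3,3)B 3/6 · (3,4)A 3/5 · (3,6)A 6/7 · (3,7)A 5/5
Row 4: (4,1)B 4/5 · (4,2)B 5/7 · (4,3)A 1/6 · (4,5)B 3/6 · (4,6)A 4/7 · (4,7)A 4/5
Row 5: (5,1)B 4/5 · (5,2)B 5/7 · (5,4)B 4/5 · (5,5)B 5/6 · (5,6)B 3/6 · (5,7)A 2/4
Row 6: (6,1)A 0/5 · (6,2)B 6/7 · (6,3)B 7/7 · (6,4)B 6/6 · (6,6)B 4/5
Row 7: (7,1)B 2/3 · (7,2)B 4/5 · (7,3)B 5/5 · (7,4)B 4/4 · (7,5)B 3/3 · (7,7)B 1/1
Sum over 42 agents: 3/3 + 4/4 + 2/4 + 3/4 + 5/5 + 5/5 + 3/3 + 4/5 + 6/7 + 4/6 + 7/7 + 7/7 + 5/5 + 0/5 + 5/7 + 3/6 + 3/5 + 6/7 + 5/5 + 4/5 + 5/7 + 1/6 + 3/6 + 4/7 + 4/5 + 4/5 + 5/7 + 4/5 + 5/6 + 3/6 + 2/4 + 0/5 + 6/7 + 7/7 + 6/6 + 4/5 + 2/3 + 4/5 + 5/5 + 4/4 + 3/3 + 1/1 = 13469/420; mean = 13469/420 ÷ 42 = 13469/17640 = 0.763548… → 0.764.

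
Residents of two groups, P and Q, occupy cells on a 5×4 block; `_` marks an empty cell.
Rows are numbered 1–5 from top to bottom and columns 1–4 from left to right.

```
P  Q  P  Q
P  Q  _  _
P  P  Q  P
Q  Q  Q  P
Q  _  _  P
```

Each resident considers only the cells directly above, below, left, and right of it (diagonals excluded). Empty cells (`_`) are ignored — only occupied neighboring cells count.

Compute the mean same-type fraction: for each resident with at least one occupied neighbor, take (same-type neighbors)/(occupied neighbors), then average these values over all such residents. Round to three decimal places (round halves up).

0.516

(1,1)P 1/2
(1,2)Q 1/3
(1,3)P 0/2
(1,4)Q 0/1
(2,1)P 2/3
(2,2)Q 1/3
(3,1)P 2/3
(3,2)P 1/4
(3,3)Q 1/3
(3,4)P 1/2
(4,1)Q 2/3
(4,2)Q 2/3
(4,3)Q 2/3
(4,4)P 2/3
(5,1)Q 1/1
(5,4)P 1/1
Sum over 16 residents: 1/2 + 1/3 + 0/2 + 0/1 + 2/3 + 1/3 + 2/3 + 1/4 + 1/3 + 1/2 + 2/3 + 2/3 + 2/3 + 2/3 + 1/1 + 1/1 = 33/4; mean = 33/4 ÷ 16 = 33/64 = 0.515625 → 0.516.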